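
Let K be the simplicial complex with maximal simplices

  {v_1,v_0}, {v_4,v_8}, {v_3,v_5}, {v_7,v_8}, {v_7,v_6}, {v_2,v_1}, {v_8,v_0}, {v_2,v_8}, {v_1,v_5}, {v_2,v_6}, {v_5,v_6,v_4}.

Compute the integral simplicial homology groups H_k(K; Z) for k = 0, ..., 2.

H_0 ≅ Z,  H_1 ≅ Z^4,  H_2 = 0.

Order the vertices as v_0 < v_1 < v_2 < v_3 < v_4 < v_5 < v_6 < v_7 < v_8. Listing each simplex with vertices in this order, K has dimension 2 with simplices:

  0-simplices (9): [v_0], [v_1], [v_2], [v_3], [v_4], [v_5], [v_6], [v_7], [v_8]
  1-simplices (13): [v_0,v_1], [v_0,v_8], [v_1,v_2], [v_1,v_5], [v_2,v_6], [v_2,v_8], [v_3,v_5], [v_4,v_5], [v_4,v_6], [v_4,v_8], [v_5,v_6], [v_6,v_7], [v_7,v_8]
  2-simplices (1): [v_4,v_5,v_6]

Hence C_0 ≅ Z^9, C_1 ≅ Z^13, C_2 ≅ Z^1.

Boundary ∂_1: C_1 → C_0 maps an edge to its endpoints' difference, ∂[p,q] = q − p.
This gives a 9×13 integer matrix of rank 8; reducing to Smith normal form yields diagonal entries (1,1,1,1,1,1,1,1).

∂_2: C_2 → C_1 maps a triangle to the signed sum of its edges. For instance
  ∂[v_4,v_5,v_6] = [v_5,v_6] − [v_4,v_6] + [v_4,v_5].
The resulting 13×1 matrix has rank 1, and its Smith normal form has invariant factors (1).

Reading off H_k = ker ∂_k / im ∂_{k+1}:

  H_0: rank C_0 − rank ∂_1 = 9 − 8 = 1, and the invariant factors of ∂_1 are all 1, so H_0 = Z.
  H_1: rank ker ∂_1 − rank ∂_2 = (13 − 8) − 1 = 4, and the invariant factors of ∂_2 are all 1, so H_1 = Z^4.
  H_2: rank ker ∂_2 − rank ∂_3 = (1 − 1) − 0 = 0, and there is no ∂_3, so H_2 = 0.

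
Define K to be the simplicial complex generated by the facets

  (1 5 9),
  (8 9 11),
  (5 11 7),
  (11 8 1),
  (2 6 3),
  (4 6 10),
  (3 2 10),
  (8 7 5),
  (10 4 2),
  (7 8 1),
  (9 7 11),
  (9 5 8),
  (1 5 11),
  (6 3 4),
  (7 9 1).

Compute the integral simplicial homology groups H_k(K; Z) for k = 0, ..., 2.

H_0 ≅ Z^2,  H_1 ≅ Z ⊕ Z/2Z,  H_2 = 0.

Order the vertices as 1 < 2 < 3 < 4 < 5 < 6 < 7 < 8 < 9 < 10 < 11. Listing each simplex with vertices in this order, K has dimension 2 with simplices:

  0-simplices (11): [1], [2], [3], [4], [5], [6], [7], [8], [9], [10], [11]
  1-simplices (25): (25 of them)
  2-simplices (15): [1,5,9], [1,5,11], [1,7,8], [1,7,9], [1,8,11], [2,3,6], [2,3,10], [2,4,10], [3,4,6], [4,6,10], [5,7,8], [5,7,11], [5,8,9], [7,9,11], [8,9,11]

giving chain groups C_0 ≅ Z^11, C_1 ≅ Z^25, C_2 ≅ Z^15.

The boundary map ∂_1: C_1 → C_0 is given by ∂[p,q] = [q] − [p]. For instance
  ∂[7,11] = [11] − [7].
The resulting 11×25 matrix has rank 9, and its Smith normal form has invariant factors (1,1,1,1,1,1,1,1,1).

Boundary ∂_2: C_2 → C_1 sends each 2-simplex [p,q,r] to [q,r] − [p,r] + [p,q]. For instance
  ∂[5,7,11] = [7,11] − [5,11] + [5,7],
  ∂[1,5,11] = [5,11] − [1,11] + [1,5].
This gives a 25×15 integer matrix of rank 15; reducing to Smith normal form yields diagonal entries (1,1,1,1,1,1,1,1,1,1,1,1,1,1,2).

Computing H_k = (kernel of ∂_k) / (image of ∂_{k+1}):

  H_0: rank C_0 − rank ∂_1 = 11 − 9 = 2, and the invariant factors of ∂_1 are all 1, so H_0 ≅ Z^2.
  H_1: rank ker ∂_1 − rank ∂_2 = (25 − 9) − 15 = 1, and ∂_2 has invariant factor 2 > 1, so H_1 ≅ Z ⊕ Z/2Z.
  H_2: rank ker ∂_2 − rank ∂_3 = (15 − 15) − 0 = 0, and there is no ∂_3, so H_2 ≅ 0.

(K is a triangulation of the disjoint union of the Möbius band and the real projective plane RP^2.)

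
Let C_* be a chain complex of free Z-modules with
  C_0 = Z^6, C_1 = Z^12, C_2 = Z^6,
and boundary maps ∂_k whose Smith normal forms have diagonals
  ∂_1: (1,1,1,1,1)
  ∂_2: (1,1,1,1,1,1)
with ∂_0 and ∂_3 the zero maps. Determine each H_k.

H_0: b_0 = 6 − 0 − 5 = 1; torsion from ∂_1 factors > 1: none. So H_0 ≅ Z.
H_1: b_1 = 12 − 5 − 6 = 1; torsion from ∂_2 factors > 1: none. So H_1 ≅ Z.
H_2: b_2 = 6 − 6 − 0 = 0; torsion from ∂_3 factors > 1: none. So H_2 ≅ 0.

H_0 ≅ Z,  H_1 ≅ Z,  H_2 = 0.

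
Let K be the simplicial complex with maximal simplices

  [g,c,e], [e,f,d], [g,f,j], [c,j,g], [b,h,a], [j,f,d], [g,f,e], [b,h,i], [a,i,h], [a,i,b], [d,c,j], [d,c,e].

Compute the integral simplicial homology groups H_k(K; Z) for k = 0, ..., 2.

H_0 ≅ Z^2,  H_1 = 0,  H_2 ≅ Z^2.

Order the vertices as a < b < c < d < e < f < g < h < i < j. Listing each simplex with vertices in this order, K has dimension 2 with simplices:

  0-simplices (10): a, b, c, d, e, f, g, h, i, j
  1-simplices (18): ab, ah, ai, bh, bi, cd, ce, cg, cj, de, df, dj, ef, eg, fg, fj, gj, hi
  2-simplices (12): abh, abi, ahi, bhi, cde, cdj, ceg, cgj, def, dfj, efg, fgj

giving chain groups C_0 ≅ Z^10, C_1 ≅ Z^18, C_2 ≅ Z^12.

Boundary ∂_1: C_1 → C_0 is given by ∂[p,q] = [q] − [p]. For instance
  ∂ef = f − e.
As a 10×18 matrix over Z this has rank 8, with invariant factors (1,1,1,1,1,1,1,1).

The boundary map ∂_2: C_2 → C_1 maps a triangle to the signed sum of its edges. For instance
  ∂dfj = fj − dj + df,
  ∂def = ef − df + de.
As a 18×12 matrix over Z this has rank 10, with invariant factors (1,1,1,1,1,1,1,1,1,1).

Reading off H_k = ker ∂_k / im ∂_{k+1}:

  H_0: rank C_0 − rank ∂_1 = 10 − 8 = 2, and the invariant factors of ∂_1 are all 1, so H_0 = Z^2.
  H_1: rank ker ∂_1 − rank ∂_2 = (18 − 8) − 10 = 0, and the invariant factors of ∂_2 are all 1, so H_1 = 0.
  H_2: rank ker ∂_2 − rank ∂_3 = (12 − 10) − 0 = 2, and there is no ∂_3, so H_2 = Z^2.

(K is a triangulation of the disjoint union of the 2-sphere S^2 and the 2-sphere S^2.)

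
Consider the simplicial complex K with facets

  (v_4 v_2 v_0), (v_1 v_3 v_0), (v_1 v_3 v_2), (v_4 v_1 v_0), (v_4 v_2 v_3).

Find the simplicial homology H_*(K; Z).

H_0 = Z,  H_1 = Z,  H_2 = 0.

K has 5 vertices, 10 edges, 5 triangles.
rank ∂_0 = 0, rank ∂_1 = 4 ⇒ b_0 = 5 − 0 − 4 = 1; all invariant factors of ∂_1 are 1 so no torsion. So H_0 = Z.
rank ∂_1 = 4, rank ∂_2 = 5 ⇒ b_1 = 10 − 4 − 5 = 1; all invariant factors of ∂_2 are 1 so no torsion. So H_1 = Z.
rank ∂_2 = 5, rank ∂_3 = 0 ⇒ b_2 = 5 − 5 − 0 = 0. So H_2 = 0.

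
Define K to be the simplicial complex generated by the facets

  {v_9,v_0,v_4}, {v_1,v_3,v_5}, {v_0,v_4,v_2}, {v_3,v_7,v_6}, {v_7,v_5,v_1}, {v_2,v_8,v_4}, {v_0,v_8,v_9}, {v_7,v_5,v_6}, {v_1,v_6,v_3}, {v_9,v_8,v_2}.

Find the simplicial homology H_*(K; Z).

We work with the vertex ordering v_0 < v_1 < v_2 < v_3 < v_4 < v_5 < v_6 < v_7 < v_8 < v_9. The simplices of K, each written with vertices in increasing order, are:

  0-simplices (10): [v_0], [v_1], [v_2], [v_3], [v_4], [v_5], [v_6], [v_7], [v_8], [v_9]
  1-simplices (20): (20 of them)
  2-simplices (10): [v_0,v_2,v_4], [v_0,v_4,v_9], [v_0,v_8,v_9], [v_1,v_3,v_5], [v_1,v_3,v_6], [v_1,v_5,v_7], [v_2,v_4,v_8], [v_2,v_8,v_9], [v_3,v_6,v_7], [v_5,v_6,v_7]

giving chain groups C_0 ≅ Z^10, C_1 ≅ Z^20, C_2 ≅ Z^10.

Boundary ∂_1: C_1 → C_0 is given by ∂[p,q] = [q] − [p]. For instance
  ∂[v_2,v_4] = [v_4] − [v_2].
As a 10×20 matrix over Z this has rank 8, with invariant factors (1,1,1,1,1,1,1,1).

Boundary ∂_2: C_2 → C_1 acts by ∂[p,q,r] = [q,r] − [p,r] + [p,q]. For instance
  ∂[v_1,v_3,v_5] = [v_3,v_5] − [v_1,v_5] + [v_1,v_3],
  ∂[v_0,v_8,v_9] = [v_8,v_9] − [v_0,v_9] + [v_0,v_8].
The 20×10 boundary matrix has rank 10 and Smith normal form diag(1,1,1,1,1,1,1,1,1,1).

Reading off H_k = ker ∂_k / im ∂_{k+1}:

  H_0: rank C_0 − rank ∂_1 = 10 − 8 = 2, and the invariant factors of ∂_1 are all 1, so H_0 = Z^2.
  H_1: rank ker ∂_1 − rank ∂_2 = (20 − 8) − 10 = 2, and the invariant factors of ∂_2 are all 1, so H_1 = Z^2.
  H_2: rank ker ∂_2 − rank ∂_3 = (10 − 10) − 0 = 0, and there is no ∂_3, so H_2 = 0.

As a check, the Euler characteristic is 10 − 20 + 10 = 0, which agrees with 2 − 2 + 0 = 0.
(K is a triangulation of the disjoint union of the Möbius band and the Möbius band.)

H_0 = Z^2,  H_1 = Z^2,  H_2 = 0.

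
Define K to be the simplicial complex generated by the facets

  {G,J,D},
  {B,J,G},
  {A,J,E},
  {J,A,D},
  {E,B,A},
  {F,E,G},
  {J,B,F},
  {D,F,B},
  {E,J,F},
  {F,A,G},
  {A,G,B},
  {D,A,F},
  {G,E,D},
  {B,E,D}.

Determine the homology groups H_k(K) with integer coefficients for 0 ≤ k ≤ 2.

Order the vertices as A < B < D < E < F < G < J. Listing each simplex with vertices in this order, K has dimension 2 with simplices:

  0-simplices (7): A, B, D, E, F, G, J
  1-simplices (21): AB, AD, AE, AF, AG, AJ, BD, BE, BF, BG, BJ, DE, DF, DG, DJ, EF, EG, EJ, FG, FJ, GJ
  2-simplices (14): ABE, ABG, ADF, ADJ, AEJ, AFG, BDE, BDF, BFJ, BGJ, DEG, DGJ, EFG, EFJ

giving chain groups C_0 ≅ Z^7, C_1 ≅ Z^21, C_2 ≅ Z^14.

∂_1: C_1 → C_0 maps an edge to its endpoints' difference, ∂[p,q] = q − p. For instance
  ∂EJ = J − E.
As a 7×21 matrix over Z this has rank 6, with invariant factors (1,1,1,1,1,1).

∂_2: C_2 → C_1 sends each 2-simplex [p,q,r] to [q,r] − [p,r] + [p,q]. For instance
  ∂ABG = BG − AG + AB,
  ∂ADJ = DJ − AJ + AD.
The 21×14 boundary matrix has rank 13 and Smith normal form diag(1,1,1,1,1,1,1,1,1,1,1,1,1).

From H_k ≅ ker(∂_k) / im(∂_{k+1}) we obtain:

  H_0: rank C_0 − rank ∂_1 = 7 − 6 = 1, and the invariant factors of ∂_1 are all 1, so H_0 = Z.
  H_1: rank ker ∂_1 − rank ∂_2 = (21 − 6) − 13 = 2, and the invariant factors of ∂_2 are all 1, so H_1 = Z^2.
  H_2: rank ker ∂_2 − rank ∂_3 = (14 − 13) − 0 = 1, and there is no ∂_3, so H_2 = Z.

As a check, the Euler characteristic is 7 − 21 + 14 = 0, which agrees with 1 − 2 + 1 = 0.

H_0 = Z,  H_1 = Z^2,  H_2 = Z.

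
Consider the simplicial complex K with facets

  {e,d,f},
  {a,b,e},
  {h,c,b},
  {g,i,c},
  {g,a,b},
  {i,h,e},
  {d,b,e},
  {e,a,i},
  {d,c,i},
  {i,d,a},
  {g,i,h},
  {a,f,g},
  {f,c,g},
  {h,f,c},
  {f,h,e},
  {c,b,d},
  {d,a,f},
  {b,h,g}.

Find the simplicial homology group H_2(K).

H_2 = 0.

We work with the vertex ordering a < b < c < d < e < f < g < h < i. The simplices of K, each written with vertices in increasing order, are:

  0-simplices (9): a, b, c, d, e, f, g, h, i
  1-simplices (27): ab, ad, ae, af, ag, ai, bc, bd, be, bg, bh, cd, cf, cg, ch, ci, de, df, di, ef, eh, ei, fg, fh, gh, gi, hi
  2-simplices (18): abe, abg, adf, adi, aei, afg, bcd, bch, bde, bgh, cdi, cfg, cfh, cgi, def, efh, ehi, ghi

so the chain groups are C_0 ≅ Z^9, C_1 ≅ Z^27, C_2 ≅ Z^18.

Boundary ∂_1: C_1 → C_0 sends each edge [p,q] (with p < q) to q − p. For instance
  ∂af = f − a.
As a 9×27 matrix over Z this has rank 8, with invariant factors (1,1,1,1,1,1,1,1).

∂_2: C_2 → C_1 acts by ∂[p,q,r] = [q,r] − [p,r] + [p,q]. For instance
  ∂bch = ch − bh + bc,
  ∂bcd = cd − bd + bc.
As a 27×18 matrix over Z this has rank 18, with invariant factors (1,1,1,1,1,1,1,1,1,1,1,1,1,1,1,1,1,2).

From H_k ≅ ker(∂_k) / im(∂_{k+1}) we obtain:

  H_2: rank ker ∂_2 − rank ∂_3 = (18 − 18) − 0 = 0, and there is no ∂_3, so H_2 ≅ 0.

(K is a triangulation of the Klein bottle.)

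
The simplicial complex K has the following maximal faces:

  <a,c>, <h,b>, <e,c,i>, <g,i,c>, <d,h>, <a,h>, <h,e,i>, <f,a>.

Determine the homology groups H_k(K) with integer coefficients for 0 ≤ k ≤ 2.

H_0 ≅ Z,  H_1 ≅ Z,  H_2 = 0.

Take the total order a < b < c < d < e < f < g < h < i on the vertex set. Then K (dimension 2) consists of the simplices:

  0-simplices (9): a, b, c, d, e, f, g, h, i
  1-simplices (12): ac, af, ah, bh, ce, cg, ci, dh, eh, ei, gi, hi
  2-simplices (3): cei, cgi, ehi

giving chain groups C_0 ≅ Z^9, C_1 ≅ Z^12, C_2 ≅ Z^3.

The boundary map ∂_1: C_1 → C_0 is given by ∂[p,q] = [q] − [p].
The 9×12 boundary matrix has rank 8 and Smith normal form diag(1,1,1,1,1,1,1,1).

∂_2: C_2 → C_1 acts by ∂[p,q,r] = [q,r] − [p,r] + [p,q]. For instance
  ∂cei = ei − ci + ce,
  ∂cgi = gi − ci + cg.
As a 12×3 matrix over Z this has rank 3, with invariant factors (1,1,1).

From H_k ≅ ker(∂_k) / im(∂_{k+1}) we obtain:

  H_0: rank C_0 − rank ∂_1 = 9 − 8 = 1, and the invariant factors of ∂_1 are all 1, so H_0 ≅ Z.
  H_1: rank ker ∂_1 − rank ∂_2 = (12 − 8) − 3 = 1, and the invariant factors of ∂_2 are all 1, so H_1 ≅ Z.
  H_2: rank ker ∂_2 − rank ∂_3 = (3 − 3) − 0 = 0, and there is no ∂_3, so H_2 ≅ 0.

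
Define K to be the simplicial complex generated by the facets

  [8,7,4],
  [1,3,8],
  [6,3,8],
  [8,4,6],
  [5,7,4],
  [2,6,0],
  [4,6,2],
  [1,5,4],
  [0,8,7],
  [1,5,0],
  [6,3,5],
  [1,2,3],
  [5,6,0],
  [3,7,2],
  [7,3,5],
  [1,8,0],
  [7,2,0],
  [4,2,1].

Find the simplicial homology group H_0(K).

Take the total order 0 < 1 < 2 < 3 < 4 < 5 < 6 < 7 < 8 on the vertex set. Then K (dimension 2) consists of the simplices:

  0-simplices (9): [0], [1], [2], [3], [4], [5], [6], [7], [8]
  1-simplices (27): (27 of them)
  2-simplices (18): [0,1,5], [0,1,8], [0,2,6], [0,2,7], [0,5,6], [0,7,8], [1,2,3], [1,2,4], [1,3,8], [1,4,5], [2,3,7], [2,4,6], [3,5,6], [3,5,7], [3,6,8], [4,5,7], [4,6,8], [4,7,8]

so the chain groups are C_0 ≅ Z^9, C_1 ≅ Z^27, C_2 ≅ Z^18.

The boundary map ∂_1: C_1 → C_0 is given by ∂[p,q] = [q] − [p].
As a 9×27 matrix over Z this has rank 8, with invariant factors (1,1,1,1,1,1,1,1).

Boundary ∂_2: C_2 → C_1 acts by ∂[p,q,r] = [q,r] − [p,r] + [p,q]. For instance
  ∂[0,2,7] = [2,7] − [0,7] + [0,2],
  ∂[3,6,8] = [6,8] − [3,8] + [3,6].
The 27×18 boundary matrix has rank 17 and Smith normal form diag(1,1,1,1,1,1,1,1,1,1,1,1,1,1,1,1,1).

Now H_k = ker ∂_k / im ∂_{k+1}, so:

  H_0: rank C_0 − rank ∂_1 = 9 − 8 = 1, and the invariant factors of ∂_1 are all 1, so H_0 ≅ Z.

H_0 = Z.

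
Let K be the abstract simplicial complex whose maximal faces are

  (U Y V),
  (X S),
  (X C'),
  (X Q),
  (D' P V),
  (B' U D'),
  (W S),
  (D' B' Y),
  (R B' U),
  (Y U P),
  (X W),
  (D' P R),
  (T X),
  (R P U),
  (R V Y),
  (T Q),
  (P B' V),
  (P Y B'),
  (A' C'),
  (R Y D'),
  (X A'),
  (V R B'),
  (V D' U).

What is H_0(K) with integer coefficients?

H_0 ≅ Z^2.

Fix the vertex order P < Q < R < S < T < U < V < W < X < Y < A' < B' < C' < D' and write every simplex with vertices in increasing order. Then dim K = 2 and the simplices of K are:

  0-simplices (14): [P], [Q], [R], [S], [T], [U], [V], [W], [X], [Y], [A'], [B'], [C'], [D']
  1-simplices (30): (30 of them)
  2-simplices (14): [P,R,U], [P,R,D'], [P,U,Y], [P,V,B'], [P,V,D'], [P,Y,B'], [R,U,B'], [R,V,Y], [R,V,B'], [R,Y,D'], [U,V,Y], [U,V,D'], [U,B',D'], [Y,B',D']

so the chain groups are C_0 ≅ Z^14, C_1 ≅ Z^30, C_2 ≅ Z^14.

Boundary ∂_1: C_1 → C_0 is given by ∂[p,q] = [q] − [p]. For instance
  ∂[R,D'] = [D'] − [R].
As a 14×30 matrix over Z this has rank 12, with invariant factors (1,1,1,1,1,1,1,1,1,1,1,1).

The boundary map ∂_2: C_2 → C_1 sends each 2-simplex [p,q,r] to [q,r] − [p,r] + [p,q]. For instance
  ∂[P,V,B'] = [V,B'] − [P,B'] + [P,V],
  ∂[R,U,B'] = [U,B'] − [R,B'] + [R,U].
The 30×14 boundary matrix has rank 13 and Smith normal form diag(1,1,1,1,1,1,1,1,1,1,1,1,1).

Now H_k = ker ∂_k / im ∂_{k+1}, so:

  H_0: rank C_0 − rank ∂_1 = 14 − 12 = 2, and the invariant factors of ∂_1 are all 1, so H_0 = Z^2.

(K is a triangulation of the disjoint union of a wedge of 3 circles and the torus T^2.)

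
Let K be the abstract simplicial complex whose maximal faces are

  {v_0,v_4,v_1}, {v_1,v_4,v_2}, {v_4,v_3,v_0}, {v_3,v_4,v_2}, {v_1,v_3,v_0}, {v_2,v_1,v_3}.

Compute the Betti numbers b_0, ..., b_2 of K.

b_0 = 1, b_1 = 0, b_2 = 1.

Fix the vertex order v_0 < v_1 < v_2 < v_3 < v_4 and write every simplex with vertices in increasing order. Then dim K = 2 and the simplices of K are:

  0-simplices (5): [v_0], [v_1], [v_2], [v_3], [v_4]
  1-simplices (9): [v_0,v_1], [v_0,v_3], [v_0,v_4], [v_1,v_2], [v_1,v_3], [v_1,v_4], [v_2,v_3], [v_2,v_4], [v_3,v_4]
  2-simplices (6): [v_0,v_1,v_3], [v_0,v_1,v_4], [v_0,v_3,v_4], [v_1,v_2,v_3], [v_1,v_2,v_4], [v_2,v_3,v_4]

Hence C_0 ≅ Z^5, C_1 ≅ Z^9, C_2 ≅ Z^6.

∂_1: C_1 → C_0 maps an edge to its endpoints' difference, ∂[p,q] = q − p.
The resulting 5×9 matrix has rank 4, and its Smith normal form has invariant factors (1,1,1,1).

Boundary ∂_2: C_2 → C_1 sends each 2-simplex [p,q,r] to [q,r] − [p,r] + [p,q]. For instance
  ∂[v_0,v_1,v_4] = [v_1,v_4] − [v_0,v_4] + [v_0,v_1],
  ∂[v_1,v_2,v_4] = [v_2,v_4] − [v_1,v_4] + [v_1,v_2].
This gives a 9×6 integer matrix of rank 5; reducing to Smith normal form yields diagonal entries (1,1,1,1,1).

Reading off H_k = ker ∂_k / im ∂_{k+1}:

  H_0: rank C_0 − rank ∂_1 = 5 − 4 = 1, and the invariant factors of ∂_1 are all 1, so H_0 ≅ Z.
  H_1: rank ker ∂_1 − rank ∂_2 = (9 − 4) − 5 = 0, and the invariant factors of ∂_2 are all 1, so H_1 ≅ 0.
  H_2: rank ker ∂_2 − rank ∂_3 = (6 − 5) − 0 = 1, and there is no ∂_3, so H_2 ≅ Z.

As a check, the Euler characteristic is 5 − 9 + 6 = 2, which agrees with 1 − 0 + 1 = 2.

Hence the Betti numbers are b_0 = 1, b_1 = 0, b_2 = 1.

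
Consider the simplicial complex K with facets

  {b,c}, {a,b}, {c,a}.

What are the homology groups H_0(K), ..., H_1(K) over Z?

Fix the vertex order a < b < c and write every simplex with vertices in increasing order. Then dim K = 1 and the simplices of K are:

  0-simplices (3): a, b, c
  1-simplices (3): ab, ac, bc

so the chain groups are C_0 ≅ Z^3, C_1 ≅ Z^3.

∂_1: C_1 → C_0 is given by ∂[p,q] = [q] − [p]. For instance
  ∂ac = c − a.
As a 3×3 matrix over Z this has rank 2, with invariant factors (1,1).

Reading off H_k = ker ∂_k / im ∂_{k+1}:

  H_0: rank C_0 − rank ∂_1 = 3 − 2 = 1, and the invariant factors of ∂_1 are all 1, so H_0 = Z.
  H_1: rank ker ∂_1 − rank ∂_2 = (3 − 2) − 0 = 1, and there is no ∂_2, so H_1 = Z.

(K is a triangulation of the circle S^1.)

H_0 ≅ Z,  H_1 ≅ Z.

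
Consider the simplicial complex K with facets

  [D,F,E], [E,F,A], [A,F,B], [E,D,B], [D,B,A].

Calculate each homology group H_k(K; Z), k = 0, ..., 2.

H_0 = Z,  H_1 = Z,  H_2 = 0.

Take the total order A < B < D < E < F on the vertex set. Then K (dimension 2) consists of the simplices:

  0-simplices (5): A, B, D, E, F
  1-simplices (10): AB, AD, AE, AF, BD, BE, BF, DE, DF, EF
  2-simplices (5): ABD, ABF, AEF, BDE, DEF

so the chain groups are C_0 ≅ Z^5, C_1 ≅ Z^10, C_2 ≅ Z^5.

∂_1: C_1 → C_0 sends each edge [p,q] (with p < q) to q − p. For instance
  ∂BD = D − B.
As a 5×10 matrix over Z this has rank 4, with invariant factors (1,1,1,1).

∂_2: C_2 → C_1 maps a triangle to the signed sum of its edges. For instance
  ∂ABD = BD − AD + AB,
  ∂DEF = EF − DF + DE.
As a 10×5 matrix over Z this has rank 5, with invariant factors (1,1,1,1,1).

Now H_k = ker ∂_k / im ∂_{k+1}, so:

  H_0: rank C_0 − rank ∂_1 = 5 − 4 = 1, and the invariant factors of ∂_1 are all 1, so H_0 ≅ Z.
  H_1: rank ker ∂_1 − rank ∂_2 = (10 − 4) − 5 = 1, and the invariant factors of ∂_2 are all 1, so H_1 ≅ Z.
  H_2: rank ker ∂_2 − rank ∂_3 = (5 − 5) − 0 = 0, and there is no ∂_3, so H_2 ≅ 0.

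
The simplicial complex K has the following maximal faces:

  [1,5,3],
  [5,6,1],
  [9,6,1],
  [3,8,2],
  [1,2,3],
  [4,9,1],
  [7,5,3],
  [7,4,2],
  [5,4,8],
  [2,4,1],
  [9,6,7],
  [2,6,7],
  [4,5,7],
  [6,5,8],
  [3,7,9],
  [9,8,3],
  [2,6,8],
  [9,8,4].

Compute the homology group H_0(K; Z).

Fix the vertex order 1 < 2 < 3 < 4 < 5 < 6 < 7 < 8 < 9 and write every simplex with vertices in increasing order. Then dim K = 2 and the simplices of K are:

  0-simplices (9): [1], [2], [3], [4], [5], [6], [7], [8], [9]
  1-simplices (27): (27 of them)
  2-simplices (18): [1,2,3], [1,2,4], [1,3,5], [1,4,9], [1,5,6], [1,6,9], [2,3,8], [2,4,7], [2,6,7], [2,6,8], [3,5,7], [3,7,9], [3,8,9], [4,5,7], [4,5,8], [4,8,9], [5,6,8], [6,7,9]

giving chain groups C_0 ≅ Z^9, C_1 ≅ Z^27, C_2 ≅ Z^18.

Boundary ∂_1: C_1 → C_0 maps an edge to its endpoints' difference, ∂[p,q] = q − p. For instance
  ∂[5,6] = [6] − [5].
The resulting 9×27 matrix has rank 8, and its Smith normal form has invariant factors (1,1,1,1,1,1,1,1).

Boundary ∂_2: C_2 → C_1 acts by ∂[p,q,r] = [q,r] − [p,r] + [p,q]. For instance
  ∂[3,8,9] = [8,9] − [3,9] + [3,8],
  ∂[1,2,3] = [2,3] − [1,3] + [1,2].
The 27×18 boundary matrix has rank 17 and Smith normal form diag(1,1,1,1,1,1,1,1,1,1,1,1,1,1,1,1,1).

Reading off H_k = ker ∂_k / im ∂_{k+1}:

  H_0: rank C_0 − rank ∂_1 = 9 − 8 = 1, and the invariant factors of ∂_1 are all 1, so H_0 ≅ Z.

(K is a triangulation of the torus T^2.)

H_0 ≅ Z.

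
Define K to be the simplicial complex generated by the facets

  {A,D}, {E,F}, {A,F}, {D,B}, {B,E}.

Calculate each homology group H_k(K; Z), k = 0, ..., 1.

H_0 = Z,  H_1 = Z.

Fix the vertex order A < B < D < E < F and write every simplex with vertices in increasing order. Then dim K = 1 and the simplices of K are:

  0-simplices (5): A, B, D, E, F
  1-simplices (5): AD, AF, BD, BE, EF

so the chain groups are C_0 ≅ Z^5, C_1 ≅ Z^5.

Boundary ∂_1: C_1 → C_0 sends each edge [p,q] (with p < q) to q − p. For instance
  ∂AD = D − A.
The resulting 5×5 matrix has rank 4, and its Smith normal form has invariant factors (1,1,1,1).

Reading off H_k = ker ∂_k / im ∂_{k+1}:

  H_0: rank C_0 − rank ∂_1 = 5 − 4 = 1, and the invariant factors of ∂_1 are all 1, so H_0 = Z.
  H_1: rank ker ∂_1 − rank ∂_2 = (5 − 4) − 0 = 1, and there is no ∂_2, so H_1 = Z.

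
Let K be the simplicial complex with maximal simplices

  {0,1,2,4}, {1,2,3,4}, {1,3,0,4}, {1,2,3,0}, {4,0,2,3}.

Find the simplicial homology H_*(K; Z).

H_0 ≅ Z,  H_1 = 0,  H_2 = 0,  H_3 ≅ Z.

Fix the vertex order 0 < 1 < 2 < 3 < 4 and write every simplex with vertices in increasing order. Then dim K = 3 and the simplices of K are:

  0-simplices (5): [0], [1], [2], [3], [4]
  1-simplices (10): [0,1], [0,2], [0,3], [0,4], [1,2], [1,3], [1,4], [2,3], [2,4], [3,4]
  2-simplices (10): [0,1,2], [0,1,3], [0,1,4], [0,2,3], [0,2,4], [0,3,4], [1,2,3], [1,2,4], [1,3,4], [2,3,4]
  3-simplices (5): [0,1,2,3], [0,1,2,4], [0,1,3,4], [0,2,3,4], [1,2,3,4]

so the chain groups are C_0 ≅ Z^5, C_1 ≅ Z^10, C_2 ≅ Z^10, C_3 ≅ Z^5.

Boundary ∂_1: C_1 → C_0 is given by ∂[p,q] = [q] − [p].
This gives a 5×10 integer matrix of rank 4; reducing to Smith normal form yields diagonal entries (1,1,1,1).

∂_2: C_2 → C_1 acts by ∂[p,q,r] = [q,r] − [p,r] + [p,q]. For instance
  ∂[0,2,3] = [2,3] − [0,3] + [0,2],
  ∂[1,2,4] = [2,4] − [1,4] + [1,2].
This gives a 10×10 integer matrix of rank 6; reducing to Smith normal form yields diagonal entries (1,1,1,1,1,1).

∂_3: C_3 → C_2 sends each 3-simplex σ to the alternating sum Σ_i (−1)^i (σ with its i-th vertex removed). For instance
  ∂[0,1,2,4] = [1,2,4] − [0,2,4] + [0,1,4] − [0,1,2],
  ∂[1,2,3,4] = [2,3,4] − [1,3,4] + [1,2,4] − [1,2,3].
The resulting 10×5 matrix has rank 4, and its Smith normal form has invariant factors (1,1,1,1).

From H_k ≅ ker(∂_k) / im(∂_{k+1}) we obtain:

  H_0: rank C_0 − rank ∂_1 = 5 − 4 = 1, and the invariant factors of ∂_1 are all 1, so H_0 = Z.
  H_1: rank ker ∂_1 − rank ∂_2 = (10 − 4) − 6 = 0, and the invariant factors of ∂_2 are all 1, so H_1 = 0.
  H_2: rank ker ∂_2 − rank ∂_3 = (10 − 6) − 4 = 0, and the invariant factors of ∂_3 are all 1, so H_2 = 0.
  H_3: rank ker ∂_3 − rank ∂_4 = (5 − 4) − 0 = 1, and there is no ∂_4, so H_3 = Z.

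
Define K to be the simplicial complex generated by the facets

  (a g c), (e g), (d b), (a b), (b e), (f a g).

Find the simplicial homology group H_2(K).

H_2 = 0.

We work with the vertex ordering a < b < c < d < e < f < g. The simplices of K, each written with vertices in increasing order, are:

  0-simplices (7): a, b, c, d, e, f, g
  1-simplices (9): ab, ac, af, ag, bd, be, cg, eg, fg
  2-simplices (2): acg, afg

Hence C_0 ≅ Z^7, C_1 ≅ Z^9, C_2 ≅ Z^2.

∂_1: C_1 → C_0 sends each edge [p,q] (with p < q) to q − p. For instance
  ∂fg = g − f.
As a 7×9 matrix over Z this has rank 6, with invariant factors (1,1,1,1,1,1).

The boundary map ∂_2: C_2 → C_1 sends each 2-simplex [p,q,r] to [q,r] − [p,r] + [p,q]. For instance
  ∂acg = cg − ag + ac,
  ∂afg = fg − ag + af.
The resulting 9×2 matrix has rank 2, and its Smith normal form has invariant factors (1,1).

Reading off H_k = ker ∂_k / im ∂_{k+1}:

  H_2: rank ker ∂_2 − rank ∂_3 = (2 − 2) − 0 = 0, and there is no ∂_3, so H_2 ≅ 0.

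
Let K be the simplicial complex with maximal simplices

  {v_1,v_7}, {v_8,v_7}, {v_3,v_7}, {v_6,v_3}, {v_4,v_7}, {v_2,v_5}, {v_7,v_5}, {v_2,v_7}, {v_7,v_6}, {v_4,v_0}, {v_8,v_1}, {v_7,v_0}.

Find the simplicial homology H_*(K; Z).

H_0 = Z,  H_1 = Z^4.

We work with the vertex ordering v_0 < v_1 < v_2 < v_3 < v_4 < v_5 < v_6 < v_7 < v_8. The simplices of K, each written with vertices in increasing order, are:

  0-simplices (9): [v_0], [v_1], [v_2], [v_3], [v_4], [v_5], [v_6], [v_7], [v_8]
  1-simplices (12): [v_0,v_4], [v_0,v_7], [v_1,v_7], [v_1,v_8], [v_2,v_5], [v_2,v_7], [v_3,v_6], [v_3,v_7], [v_4,v_7], [v_5,v_7], [v_6,v_7], [v_7,v_8]

Hence C_0 ≅ Z^9, C_1 ≅ Z^12.

The boundary map ∂_1: C_1 → C_0 maps an edge to its endpoints' difference, ∂[p,q] = q − p.
This gives a 9×12 integer matrix of rank 8; reducing to Smith normal form yields diagonal entries (1,1,1,1,1,1,1,1).

Now H_k = ker ∂_k / im ∂_{k+1}, so:

  H_0: rank C_0 − rank ∂_1 = 9 − 8 = 1, and the invariant factors of ∂_1 are all 1, so H_0 ≅ Z.
  H_1: rank ker ∂_1 − rank ∂_2 = (12 − 8) − 0 = 4, and there is no ∂_2, so H_1 ≅ Z^4.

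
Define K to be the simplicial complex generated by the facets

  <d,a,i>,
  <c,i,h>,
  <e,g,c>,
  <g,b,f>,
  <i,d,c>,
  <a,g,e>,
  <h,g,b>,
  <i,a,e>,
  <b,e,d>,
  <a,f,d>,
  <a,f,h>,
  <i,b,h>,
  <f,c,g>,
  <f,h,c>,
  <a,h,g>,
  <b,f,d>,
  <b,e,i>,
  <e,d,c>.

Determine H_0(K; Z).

H_0 = Z.

K has 9 vertices, 27 edges, 18 triangles.
rank ∂_0 = 0, rank ∂_1 = 8 ⇒ b_0 = 9 − 0 − 8 = 1; all invariant factors of ∂_1 are 1 so no torsion. So H_0 ≅ Z.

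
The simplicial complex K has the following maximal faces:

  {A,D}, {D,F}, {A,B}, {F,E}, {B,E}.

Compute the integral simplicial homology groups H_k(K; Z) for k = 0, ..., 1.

H_0 ≅ Z,  H_1 ≅ Z.

Take the total order A < B < D < E < F on the vertex set. Then K (dimension 1) consists of the simplices:

  0-simplices (5): A, B, D, E, F
  1-simplices (5): AB, AD, BE, DF, EF

so the chain groups are C_0 ≅ Z^5, C_1 ≅ Z^5.

∂_1: C_1 → C_0 sends each edge [p,q] (with p < q) to q − p.
The resulting 5×5 matrix has rank 4, and its Smith normal form has invariant factors (1,1,1,1).

Computing H_k = (kernel of ∂_k) / (image of ∂_{k+1}):

  H_0: rank C_0 − rank ∂_1 = 5 − 4 = 1, and the invariant factors of ∂_1 are all 1, so H_0 ≅ Z.
  H_1: rank ker ∂_1 − rank ∂_2 = (5 − 4) − 0 = 1, and there is no ∂_2, so H_1 ≅ Z.

(K is a triangulation of the circle S^1.)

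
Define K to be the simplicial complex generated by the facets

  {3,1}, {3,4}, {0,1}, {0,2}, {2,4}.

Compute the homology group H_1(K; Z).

Order the vertices as 0 < 1 < 2 < 3 < 4. Listing each simplex with vertices in this order, K has dimension 1 with simplices:

  0-simplices (5): [0], [1], [2], [3], [4]
  1-simplices (5): [0,1], [0,2], [1,3], [2,4], [3,4]

so the chain groups are C_0 ≅ Z^5, C_1 ≅ Z^5.

The boundary map ∂_1: C_1 → C_0 is given by ∂[p,q] = [q] − [p]. For instance
  ∂[2,4] = [4] − [2].
The 5×5 boundary matrix has rank 4 and Smith normal form diag(1,1,1,1).

Computing H_k = (kernel of ∂_k) / (image of ∂_{k+1}):

  H_1: rank ker ∂_1 − rank ∂_2 = (5 − 4) − 0 = 1, and there is no ∂_2, so H_1 ≅ Z.

H_1 = Z.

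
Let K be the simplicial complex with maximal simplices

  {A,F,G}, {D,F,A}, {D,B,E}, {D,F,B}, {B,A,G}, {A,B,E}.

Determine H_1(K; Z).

H_1 = Z.

Fix the vertex order A < B < D < E < F < G and write every simplex with vertices in increasing order. Then dim K = 2 and the simplices of K are:

  0-simplices (6): A, B, D, E, F, G
  1-simplices (12): AB, AD, AE, AF, AG, BD, BE, BF, BG, DE, DF, FG
  2-simplices (6): ABE, ABG, ADF, AFG, BDE, BDF

Hence C_0 ≅ Z^6, C_1 ≅ Z^12, C_2 ≅ Z^6.

Boundary ∂_1: C_1 → C_0 maps an edge to its endpoints' difference, ∂[p,q] = q − p. For instance
  ∂AG = G − A.
The 6×12 boundary matrix has rank 5 and Smith normal form diag(1,1,1,1,1).

∂_2: C_2 → C_1 maps a triangle to the signed sum of its edges. For instance
  ∂BDF = DF − BF + BD,
  ∂BDE = DE − BE + BD.
This gives a 12×6 integer matrix of rank 6; reducing to Smith normal form yields diagonal entries (1,1,1,1,1,1).

Now H_k = ker ∂_k / im ∂_{k+1}, so:

  H_1: rank ker ∂_1 − rank ∂_2 = (12 − 5) − 6 = 1, and the invariant factors of ∂_2 are all 1, so H_1 ≅ Z.

(K is a triangulation of the cylinder S^1 x I.)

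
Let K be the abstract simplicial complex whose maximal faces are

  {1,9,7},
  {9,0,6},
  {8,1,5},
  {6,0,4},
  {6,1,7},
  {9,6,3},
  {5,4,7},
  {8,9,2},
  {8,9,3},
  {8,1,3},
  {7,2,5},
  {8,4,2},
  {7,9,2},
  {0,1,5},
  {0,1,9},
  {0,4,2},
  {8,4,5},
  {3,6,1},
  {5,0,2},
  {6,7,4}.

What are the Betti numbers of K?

We work with the vertex ordering 0 < 1 < 2 < 3 < 4 < 5 < 6 < 7 < 8 < 9. The simplices of K, each written with vertices in increasing order, are:

  0-simplices (10): [0], [1], [2], [3], [4], [5], [6], [7], [8], [9]
  1-simplices (30): (30 of them)
  2-simplices (20): (20 of them)

so the chain groups are C_0 ≅ Z^10, C_1 ≅ Z^30, C_2 ≅ Z^20.

∂_1: C_1 → C_0 maps an edge to its endpoints' difference, ∂[p,q] = q − p. For instance
  ∂[8,9] = [9] − [8].
The 10×30 boundary matrix has rank 9 and Smith normal form diag(1,1,1,1,1,1,1,1,1).

Boundary ∂_2: C_2 → C_1 sends each 2-simplex [p,q,r] to [q,r] − [p,r] + [p,q]. For instance
  ∂[1,5,8] = [5,8] − [1,8] + [1,5],
  ∂[0,4,6] = [4,6] − [0,6] + [0,4].
The 30×20 boundary matrix has rank 20 and Smith normal form diag(1,1,1,1,1,1,1,1,1,1,1,1,1,1,1,1,1,1,1,2).

Reading off H_k = ker ∂_k / im ∂_{k+1}:

  H_0: rank C_0 − rank ∂_1 = 10 − 9 = 1, and the invariant factors of ∂_1 are all 1, so H_0 ≅ Z.
  H_1: rank ker ∂_1 − rank ∂_2 = (30 − 9) − 20 = 1, and ∂_2 has invariant factor 2 > 1, so H_1 ≅ Z ⊕ Z/2.
  H_2: rank ker ∂_2 − rank ∂_3 = (20 − 20) − 0 = 0, and there is no ∂_3, so H_2 ≅ 0.

As a check, the Euler characteristic is 10 − 30 + 20 = 0, which agrees with 1 − 1 + 0 = 0.

Hence the Betti numbers are b_0 = 1, b_1 = 1, b_2 = 0.

b_0 = 1, b_1 = 1, b_2 = 0.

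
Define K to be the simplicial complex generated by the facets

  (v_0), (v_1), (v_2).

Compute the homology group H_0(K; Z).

K has 3 vertices.
rank ∂_0 = 0, rank ∂_1 = 0 ⇒ b_0 = 3 − 0 − 0 = 3. So H_0 ≅ Z^3.

H_0 ≅ Z^3.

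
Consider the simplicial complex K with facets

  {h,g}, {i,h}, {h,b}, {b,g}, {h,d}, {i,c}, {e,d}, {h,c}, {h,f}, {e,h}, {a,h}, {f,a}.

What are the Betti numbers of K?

We work with the vertex ordering a < b < c < d < e < f < g < h < i. The simplices of K, each written with vertices in increasing order, are:

  0-simplices (9): a, b, c, d, e, f, g, h, i
  1-simplices (12): af, ah, bg, bh, ch, ci, de, dh, eh, fh, gh, hi

giving chain groups C_0 ≅ Z^9, C_1 ≅ Z^12.

Boundary ∂_1: C_1 → C_0 sends each edge [p,q] (with p < q) to q − p. For instance
  ∂af = f − a.
As a 9×12 matrix over Z this has rank 8, with invariant factors (1,1,1,1,1,1,1,1).

Reading off H_k = ker ∂_k / im ∂_{k+1}:

  H_0: rank C_0 − rank ∂_1 = 9 − 8 = 1, and the invariant factors of ∂_1 are all 1, so H_0 ≅ Z.
  H_1: rank ker ∂_1 − rank ∂_2 = (12 − 8) − 0 = 4, and there is no ∂_2, so H_1 ≅ Z^4.

Hence the Betti numbers are b_0 = 1, b_1 = 4.

b_0 = 1, b_1 = 4.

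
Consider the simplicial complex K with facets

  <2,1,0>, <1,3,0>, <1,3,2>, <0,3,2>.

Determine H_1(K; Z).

Fix the vertex order 0 < 1 < 2 < 3 and write every simplex with vertices in increasing order. Then dim K = 2 and the simplices of K are:

  0-simplices (4): [0], [1], [2], [3]
  1-simplices (6): [0,1], [0,2], [0,3], [1,2], [1,3], [2,3]
  2-simplices (4): [0,1,2], [0,1,3], [0,2,3], [1,2,3]

giving chain groups C_0 ≅ Z^4, C_1 ≅ Z^6, C_2 ≅ Z^4.

Boundary ∂_1: C_1 → C_0 maps an edge to its endpoints' difference, ∂[p,q] = q − p. For instance
  ∂[2,3] = [3] − [2].
As a 4×6 matrix over Z this has rank 3, with invariant factors (1,1,1).

∂_2: C_2 → C_1 acts by ∂[p,q,r] = [q,r] − [p,r] + [p,q]. For instance
  ∂[0,2,3] = [2,3] − [0,3] + [0,2],
  ∂[1,2,3] = [2,3] − [1,3] + [1,2].
The resulting 6×4 matrix has rank 3, and its Smith normal form has invariant factors (1,1,1).

Now H_k = ker ∂_k / im ∂_{k+1}, so:

  H_1: rank ker ∂_1 − rank ∂_2 = (6 − 3) − 3 = 0, and the invariant factors of ∂_2 are all 1, so H_1 ≅ 0.

(K is a triangulation of the 2-sphere S^2.)

H_1 = 0.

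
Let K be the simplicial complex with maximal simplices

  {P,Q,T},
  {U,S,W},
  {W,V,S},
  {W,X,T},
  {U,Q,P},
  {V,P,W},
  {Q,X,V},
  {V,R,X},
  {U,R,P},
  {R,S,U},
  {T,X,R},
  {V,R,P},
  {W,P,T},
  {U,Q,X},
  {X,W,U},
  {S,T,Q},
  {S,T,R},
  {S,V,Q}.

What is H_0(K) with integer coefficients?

H_0 = Z.

K has 9 vertices, 27 edges, 18 triangles.
rank ∂_0 = 0, rank ∂_1 = 8 ⇒ b_0 = 9 − 0 − 8 = 1; all invariant factors of ∂_1 are 1 so no torsion. So H_0 ≅ Z.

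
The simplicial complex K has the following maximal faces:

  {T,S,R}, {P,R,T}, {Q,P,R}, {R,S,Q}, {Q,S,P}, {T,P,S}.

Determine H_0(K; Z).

H_0 = Z.

We work with the vertex ordering P < Q < R < S < T. The simplices of K, each written with vertices in increasing order, are:

  0-simplices (5): P, Q, R, S, T
  1-simplices (9): PQ, PR, PS, PT, QR, QS, RS, RT, ST
  2-simplices (6): PQR, PQS, PRT, PST, QRS, RST

giving chain groups C_0 ≅ Z^5, C_1 ≅ Z^9, C_2 ≅ Z^6.

Boundary ∂_1: C_1 → C_0 sends each edge [p,q] (with p < q) to q − p.
As a 5×9 matrix over Z this has rank 4, with invariant factors (1,1,1,1).

The boundary map ∂_2: C_2 → C_1 sends each 2-simplex [p,q,r] to [q,r] − [p,r] + [p,q]. For instance
  ∂PQR = QR − PR + PQ,
  ∂RST = ST − RT + RS.
The resulting 9×6 matrix has rank 5, and its Smith normal form has invariant factors (1,1,1,1,1).

Reading off H_k = ker ∂_k / im ∂_{k+1}:

  H_0: rank C_0 − rank ∂_1 = 5 − 4 = 1, and the invariant factors of ∂_1 are all 1, so H_0 ≅ Z.

(K is a triangulation of the 2-sphere S^2.)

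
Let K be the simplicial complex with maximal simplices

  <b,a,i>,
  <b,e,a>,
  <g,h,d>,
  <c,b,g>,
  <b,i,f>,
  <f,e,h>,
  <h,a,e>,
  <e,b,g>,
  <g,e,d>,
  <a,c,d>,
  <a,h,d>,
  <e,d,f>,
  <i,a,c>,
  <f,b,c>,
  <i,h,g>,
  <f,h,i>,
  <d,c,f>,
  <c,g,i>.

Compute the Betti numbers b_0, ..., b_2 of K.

Take the total order a < b < c < d < e < f < g < h < i on the vertex set. Then K (dimension 2) consists of the simplices:

  0-simplices (9): a, b, c, d, e, f, g, h, i
  1-simplices (27): ab, ac, ad, ae, ah, ai, bc, be, bf, bg, bi, cd, cf, cg, ci, de, df, dg, dh, ef, eg, eh, fh, fi, gh, gi, hi
  2-simplices (18): abe, abi, acd, aci, adh, aeh, bcf, bcg, beg, bfi, cdf, cgi, def, deg, dgh, efh, fhi, ghi

giving chain groups C_0 ≅ Z^9, C_1 ≅ Z^27, C_2 ≅ Z^18.

∂_1: C_1 → C_0 is given by ∂[p,q] = [q] − [p]. For instance
  ∂cf = f − c.
This gives a 9×27 integer matrix of rank 8; reducing to Smith normal form yields diagonal entries (1,1,1,1,1,1,1,1).

The boundary map ∂_2: C_2 → C_1 acts by ∂[p,q,r] = [q,r] − [p,r] + [p,q]. For instance
  ∂fhi = hi − fi + fh,
  ∂bcf = cf − bf + bc.
The 27×18 boundary matrix has rank 18 and Smith normal form diag(1,1,1,1,1,1,1,1,1,1,1,1,1,1,1,1,1,2).

Reading off H_k = ker ∂_k / im ∂_{k+1}:

  H_0: rank C_0 − rank ∂_1 = 9 − 8 = 1, and the invariant factors of ∂_1 are all 1, so H_0 = Z.
  H_1: rank ker ∂_1 − rank ∂_2 = (27 − 8) − 18 = 1, and ∂_2 has invariant factor 2 > 1, so H_1 = Z ⊕ Z/2.
  H_2: rank ker ∂_2 − rank ∂_3 = (18 − 18) − 0 = 0, and there is no ∂_3, so H_2 = 0.

As a check, the Euler characteristic is 9 − 27 + 18 = 0, which agrees with 1 − 1 + 0 = 0.

Hence the Betti numbers are b_0 = 1, b_1 = 1, b_2 = 0.

b_0 = 1, b_1 = 1, b_2 = 0.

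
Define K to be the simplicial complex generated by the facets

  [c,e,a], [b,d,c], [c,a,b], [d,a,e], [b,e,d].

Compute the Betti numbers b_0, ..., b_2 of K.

b_0 = 1, b_1 = 1, b_2 = 0.

Take the total order a < b < c < d < e on the vertex set. Then K (dimension 2) consists of the simplices:

  0-simplices (5): a, b, c, d, e
  1-simplices (10): ab, ac, ad, ae, bc, bd, be, cd, ce, de
  2-simplices (5): abc, ace, ade, bcd, bde

giving chain groups C_0 ≅ Z^5, C_1 ≅ Z^10, C_2 ≅ Z^5.

∂_1: C_1 → C_0 maps an edge to its endpoints' difference, ∂[p,q] = q − p. For instance
  ∂ab = b − a.
As a 5×10 matrix over Z this has rank 4, with invariant factors (1,1,1,1).

Boundary ∂_2: C_2 → C_1 sends each 2-simplex [p,q,r] to [q,r] − [p,r] + [p,q]. For instance
  ∂bcd = cd − bd + bc,
  ∂ade = de − ae + ad.
The resulting 10×5 matrix has rank 5, and its Smith normal form has invariant factors (1,1,1,1,1).

Reading off H_k = ker ∂_k / im ∂_{k+1}:

  H_0: rank C_0 − rank ∂_1 = 5 − 4 = 1, and the invariant factors of ∂_1 are all 1, so H_0 = Z.
  H_1: rank ker ∂_1 − rank ∂_2 = (10 − 4) − 5 = 1, and the invariant factors of ∂_2 are all 1, so H_1 = Z.
  H_2: rank ker ∂_2 − rank ∂_3 = (5 − 5) − 0 = 0, and there is no ∂_3, so H_2 = 0.

(K is a triangulation of the Möbius band.)

Hence the Betti numbers are b_0 = 1, b_1 = 1, b_2 = 0.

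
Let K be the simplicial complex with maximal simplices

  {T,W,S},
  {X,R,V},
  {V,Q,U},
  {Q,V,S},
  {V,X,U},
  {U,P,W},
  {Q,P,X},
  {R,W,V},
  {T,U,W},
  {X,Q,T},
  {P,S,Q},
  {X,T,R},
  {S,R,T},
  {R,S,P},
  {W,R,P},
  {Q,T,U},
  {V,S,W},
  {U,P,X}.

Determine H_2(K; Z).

We work with the vertex ordering P < Q < R < S < T < U < V < W < X. The simplices of K, each written with vertices in increasing order, are:

  0-simplices (9): P, Q, R, S, T, U, V, W, X
  1-simplices (27): PQ, PR, PS, PU, PW, PX, QS, QT, QU, QV, QX, RS, RT, RV, RW, RX, ST, SV, SW, TU, TW, TX, UV, UW, UX, VW, VX
  2-simplices (18): PQS, PQX, PRS, PRW, PUW, PUX, QSV, QTU, QTX, QUV, RST, RTX, RVW, RVX, STW, SVW, TUW, UVX

Hence C_0 ≅ Z^9, C_1 ≅ Z^27, C_2 ≅ Z^18.

The boundary map ∂_1: C_1 → C_0 sends each edge [p,q] (with p < q) to q − p. For instance
  ∂TU = U − T.
The resulting 9×27 matrix has rank 8, and its Smith normal form has invariant factors (1,1,1,1,1,1,1,1).

The boundary map ∂_2: C_2 → C_1 acts by ∂[p,q,r] = [q,r] − [p,r] + [p,q]. For instance
  ∂RST = ST − RT + RS,
  ∂QTU = TU − QU + QT.
The 27×18 boundary matrix has rank 18 and Smith normal form diag(1,1,1,1,1,1,1,1,1,1,1,1,1,1,1,1,1,2).

From H_k ≅ ker(∂_k) / im(∂_{k+1}) we obtain:

  H_2: rank ker ∂_2 − rank ∂_3 = (18 − 18) − 0 = 0, and there is no ∂_3, so H_2 = 0.

(K is a triangulation of the Klein bottle.)

H_2 ≅ 0.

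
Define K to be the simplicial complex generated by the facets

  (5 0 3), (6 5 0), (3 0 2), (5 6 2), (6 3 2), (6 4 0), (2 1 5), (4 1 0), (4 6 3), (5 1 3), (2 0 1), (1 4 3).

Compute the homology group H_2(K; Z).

H_2 ≅ 0.

Take the total order 0 < 1 < 2 < 3 < 4 < 5 < 6 on the vertex set. Then K (dimension 2) consists of the simplices:

  0-simplices (7): [0], [1], [2], [3], [4], [5], [6]
  1-simplices (18): [0,1], [0,2], [0,3], [0,4], [0,5], [0,6], [1,2], [1,3], [1,4], [1,5], [2,3], [2,5], [2,6], [3,4], [3,5], [3,6], [4,6], [5,6]
  2-simplices (12): [0,1,2], [0,1,4], [0,2,3], [0,3,5], [0,4,6], [0,5,6], [1,2,5], [1,3,4], [1,3,5], [2,3,6], [2,5,6], [3,4,6]

giving chain groups C_0 ≅ Z^7, C_1 ≅ Z^18, C_2 ≅ Z^12.

The boundary map ∂_1: C_1 → C_0 sends each edge [p,q] (with p < q) to q − p. For instance
  ∂[1,4] = [4] − [1].
The resulting 7×18 matrix has rank 6, and its Smith normal form has invariant factors (1,1,1,1,1,1).

∂_2: C_2 → C_1 maps a triangle to the signed sum of its edges. For instance
  ∂[0,5,6] = [5,6] − [0,6] + [0,5],
  ∂[0,3,5] = [3,5] − [0,5] + [0,3].
The 18×12 boundary matrix has rank 12 and Smith normal form diag(1,1,1,1,1,1,1,1,1,1,1,2).

Reading off H_k = ker ∂_k / im ∂_{k+1}:

  H_2: rank ker ∂_2 − rank ∂_3 = (12 − 12) − 0 = 0, and there is no ∂_3, so H_2 ≅ 0.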